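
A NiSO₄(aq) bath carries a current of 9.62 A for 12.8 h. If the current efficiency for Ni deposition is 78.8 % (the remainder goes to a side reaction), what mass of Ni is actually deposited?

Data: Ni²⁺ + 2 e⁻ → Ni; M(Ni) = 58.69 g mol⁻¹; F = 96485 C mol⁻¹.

106 g

Q = I·t = 9.620 × 46080 = 443300 C.
n(e⁻) = 443300/96485 = 4.594 mol; theoretically n(Ni) = 4.594/2 = 2.297 mol, m_theo = 134.8 g.
At 78.8 % efficiency, m_actual = 0.788 × 134.8 = 106 g.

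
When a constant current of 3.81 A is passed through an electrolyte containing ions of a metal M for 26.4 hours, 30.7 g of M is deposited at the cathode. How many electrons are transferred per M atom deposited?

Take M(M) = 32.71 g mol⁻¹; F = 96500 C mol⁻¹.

Q = I·t = 3.810 A × 95040 s = 362100 C, so n(e⁻) = 362100/96500 = 3.752 mol.
n(M) deposited = 30.7 / 32.71 = 0.9386 mol.
Electrons per atom = n(e⁻)/n(M) = 3.752 / 0.9386 = 4.00 ≈ 4, so the ion is M⁴⁺.

4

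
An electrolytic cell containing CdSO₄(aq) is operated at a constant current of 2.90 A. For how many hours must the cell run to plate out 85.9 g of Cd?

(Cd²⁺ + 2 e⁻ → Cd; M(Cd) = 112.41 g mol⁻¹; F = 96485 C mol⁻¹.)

14.1 h

n(Cd) = m/M = 85.9 / 112.41 = 0.7642 mol.
Each Cd atom requires 2 electrons, so n(e⁻) = 2 × 0.7642 = 1.528 mol.
Q = n(e⁻)·F = 1.528 × 96485 = 147500 C.
t = Q/I = 147500 / 2.900 A = 50850 s = 14.1 h.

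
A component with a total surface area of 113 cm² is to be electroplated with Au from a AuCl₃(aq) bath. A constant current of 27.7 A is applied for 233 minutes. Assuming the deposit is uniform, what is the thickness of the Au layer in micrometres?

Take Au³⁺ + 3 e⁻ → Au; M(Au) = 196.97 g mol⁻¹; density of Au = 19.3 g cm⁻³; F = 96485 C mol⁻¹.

Q = I·t = 27.70 × 13980 = 387200 C; n(e⁻) = 4.014 mol.
n(Au) = n(e⁻)/3 = 1.338 mol, so m = 1.338 × 196.97 = 263.5 g.
Volume = m/ρ = 263.5 / 19.3 = 13.65 cm³.
Thickness = V/A = 13.65 / 113 = 0.121 cm = 1210 μm.

1210 μm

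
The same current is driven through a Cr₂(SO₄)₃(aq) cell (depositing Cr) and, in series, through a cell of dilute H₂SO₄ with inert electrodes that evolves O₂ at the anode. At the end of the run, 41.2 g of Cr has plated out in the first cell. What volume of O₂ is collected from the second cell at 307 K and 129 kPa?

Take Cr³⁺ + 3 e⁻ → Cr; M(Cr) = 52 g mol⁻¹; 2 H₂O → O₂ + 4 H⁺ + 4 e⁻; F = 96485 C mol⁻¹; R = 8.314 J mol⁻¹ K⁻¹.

n(Cr) = 41.2 / 52 = 0.7923 mol, so n(e⁻) = 3 × 0.7923 = 2.377 mol.
The cells are in series, so the same 2.377 mol of electrons passes through the second cell.
2 H₂O → O₂ + 4 H⁺ + 4 e⁻ — 4 mol e⁻ per mol O₂, so n(O₂) = 2.377/4 = 0.5942 mol.
V = nRT/P = (0.5942 × 8.314 × 307) / (129 × 10³) = 0.0118 m³ = 11.8 L.

11.8 L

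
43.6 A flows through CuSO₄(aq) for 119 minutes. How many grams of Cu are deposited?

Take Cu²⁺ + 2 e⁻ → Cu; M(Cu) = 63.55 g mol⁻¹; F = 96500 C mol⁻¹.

103 g

Q = I·t = 43.60 A × 7140.0 s = 311300 C.
n(e⁻) = Q/F = 311300 / 96500 = 3.226 mol.
Cu²⁺ + 2 e⁻ → Cu, so n(Cu) = n(e⁻)/2 = 1.613 mol.
m = n·M = 1.613 × 63.55 = 103 g.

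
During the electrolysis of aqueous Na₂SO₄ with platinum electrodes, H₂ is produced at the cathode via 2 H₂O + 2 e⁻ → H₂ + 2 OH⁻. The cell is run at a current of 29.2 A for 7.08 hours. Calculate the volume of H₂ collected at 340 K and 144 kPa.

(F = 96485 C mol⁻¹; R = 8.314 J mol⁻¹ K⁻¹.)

75.7 L

Q = I·t = 29.20 A × 25488 s = 744200 C.
n(e⁻) = Q/F = 744200 / 96485 = 7.714 mol.
2 electrons are transferred per H₂ molecule, so n(H₂) = 7.714 / 2 = 3.857 mol.
V = nRT/P = (3.857 × 8.314 × 340) / (144 × 10³ Pa) = 0.0757 m³ = 75.7 L.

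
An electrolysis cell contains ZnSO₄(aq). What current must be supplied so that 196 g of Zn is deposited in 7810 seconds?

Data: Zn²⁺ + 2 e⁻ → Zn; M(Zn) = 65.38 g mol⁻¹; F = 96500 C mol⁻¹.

n(Zn) = 196 / 65.38 = 2.998 mol.
n(e⁻) = 2 × 2.998 = 5.996 mol.
Q = n(e⁻)·F = 5.996 × 96500 = 578600 C.
I = Q/t = 578600 / 7810.0 s = 74.1 A.

74.1 A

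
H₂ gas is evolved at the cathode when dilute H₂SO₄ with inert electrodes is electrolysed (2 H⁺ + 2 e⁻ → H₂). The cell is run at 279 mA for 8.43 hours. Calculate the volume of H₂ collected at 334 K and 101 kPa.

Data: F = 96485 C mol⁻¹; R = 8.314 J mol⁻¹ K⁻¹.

1.21 L

Q = I·t = 0.2790 A × 30348 s = 8467 C.
n(e⁻) = Q/F = 8467 / 96485 = 0.08776 mol.
2 electrons are transferred per H₂ molecule, so n(H₂) = 0.08776 / 2 = 0.04388 mol.
V = nRT/P = (0.04388 × 8.314 × 334) / (101 × 10³ Pa) = 0.00121 m³ = 1.21 L.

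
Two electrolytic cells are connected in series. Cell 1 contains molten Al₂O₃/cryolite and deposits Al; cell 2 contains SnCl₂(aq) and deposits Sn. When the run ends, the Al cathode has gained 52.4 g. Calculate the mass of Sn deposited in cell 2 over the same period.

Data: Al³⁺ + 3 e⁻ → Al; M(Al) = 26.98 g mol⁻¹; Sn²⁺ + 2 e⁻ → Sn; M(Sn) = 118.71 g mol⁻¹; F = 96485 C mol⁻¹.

346 g

n(Al) = 52.4 / 26.98 = 1.942 mol.
Since Al³⁺ + 3 e⁻ → Al, n(e⁻) passed = 3 × 1.942 = 5.827 mol.
Cells in series carry the same charge, so the same 5.827 mol of electrons passes through cell 2.
Sn²⁺ + 2 e⁻ → Sn, so n(Sn) = 5.827 / 2 = 2.913 mol.
m(Sn) = 2.913 × 118.71 = 346 g.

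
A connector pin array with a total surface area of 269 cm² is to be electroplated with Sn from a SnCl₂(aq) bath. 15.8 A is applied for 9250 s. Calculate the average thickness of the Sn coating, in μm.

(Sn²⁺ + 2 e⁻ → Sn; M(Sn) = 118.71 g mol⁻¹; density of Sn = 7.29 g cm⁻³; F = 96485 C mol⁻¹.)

458 μm

Q = I·t = 15.80 × 9250.0 = 146200 C; n(e⁻) = 1.515 mol.
n(Sn) = n(e⁻)/2 = 0.7574 mol, so m = 0.7574 × 118.71 = 89.91 g.
Volume = m/ρ = 89.91 / 7.29 = 12.33 cm³.
Thickness = V/A = 12.33 / 269 = 0.0458 cm = 458 μm.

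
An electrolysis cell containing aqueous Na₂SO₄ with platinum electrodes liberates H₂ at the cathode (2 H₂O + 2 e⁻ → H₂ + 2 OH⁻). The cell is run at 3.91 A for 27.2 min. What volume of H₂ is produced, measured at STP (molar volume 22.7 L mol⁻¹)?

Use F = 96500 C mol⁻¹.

Q = I·t = 3.910 A × 1632.0 s = 6381 C.
n(e⁻) = Q/F = 6381 / 96500 = 0.06613 mol.
2 electrons are transferred per H₂ molecule, so n(H₂) = 0.06613 / 2 = 0.03306 mol.
V = n × V_m = 0.03306 × 22.7 = 0.751 L.

0.751 L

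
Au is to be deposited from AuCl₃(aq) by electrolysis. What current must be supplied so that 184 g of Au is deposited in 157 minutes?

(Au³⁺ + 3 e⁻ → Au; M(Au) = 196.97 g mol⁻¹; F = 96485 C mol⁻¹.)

n(Au) = 184 / 196.97 = 0.9342 mol.
n(e⁻) = 3 × 0.9342 = 2.802 mol.
Q = n(e⁻)·F = 2.802 × 96485 = 270400 C.
I = Q/t = 270400 / 9420.0 s = 28.7 A.

28.7 A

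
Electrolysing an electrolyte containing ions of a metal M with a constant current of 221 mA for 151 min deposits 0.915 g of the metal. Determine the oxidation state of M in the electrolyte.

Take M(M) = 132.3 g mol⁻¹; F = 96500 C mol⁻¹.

+3

Q = I·t = 0.2210 A × 9060.0 s = 2002 C, so n(e⁻) = 2002/96500 = 0.02075 mol.
n(M) deposited = 0.915 / 132.3 = 0.006916 mol.
Electrons per atom = n(e⁻)/n(M) = 0.02075 / 0.006916 = 3.00 ≈ 3, so the ion is M³⁺.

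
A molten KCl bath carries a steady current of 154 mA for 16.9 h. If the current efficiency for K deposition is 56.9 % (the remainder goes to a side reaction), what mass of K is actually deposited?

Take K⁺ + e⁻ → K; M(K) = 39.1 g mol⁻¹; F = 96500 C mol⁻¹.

2.16 g

Q = I·t = 0.1540 × 60840 = 9369 C.
n(e⁻) = 9369/96500 = 0.09709 mol; theoretically n(K) = 0.09709/1 = 0.09709 mol, m_theo = 3.796 g.
At 56.9 % efficiency, m_actual = 0.569 × 3.796 = 2.16 g.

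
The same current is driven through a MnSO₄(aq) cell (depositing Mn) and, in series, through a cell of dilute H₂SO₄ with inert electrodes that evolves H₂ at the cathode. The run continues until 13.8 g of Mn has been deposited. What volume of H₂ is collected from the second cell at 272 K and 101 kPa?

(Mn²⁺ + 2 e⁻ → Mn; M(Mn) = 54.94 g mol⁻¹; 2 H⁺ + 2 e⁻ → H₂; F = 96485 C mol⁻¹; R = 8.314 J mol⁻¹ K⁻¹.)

5.62 L

n(Mn) = 13.8 / 54.94 = 0.2512 mol, so n(e⁻) = 2 × 0.2512 = 0.5024 mol.
The cells are in series, so the same 0.5024 mol of electrons passes through the second cell.
2 H⁺ + 2 e⁻ → H₂ — 2 mol e⁻ per mol H₂, so n(H₂) = 0.5024/2 = 0.2512 mol.
V = nRT/P = (0.2512 × 8.314 × 272) / (101 × 10³) = 0.00562 m³ = 5.62 L.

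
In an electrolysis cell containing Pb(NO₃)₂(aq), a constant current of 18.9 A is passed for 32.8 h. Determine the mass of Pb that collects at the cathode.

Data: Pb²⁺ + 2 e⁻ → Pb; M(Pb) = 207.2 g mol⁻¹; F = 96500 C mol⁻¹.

Q = I·t = 18.90 A × 118080 s = 2232000 C.
n(e⁻) = Q/F = 2232000 / 96500 = 23.13 mol.
Pb²⁺ + 2 e⁻ → Pb, so n(Pb) = n(e⁻)/2 = 11.56 mol.
m = n·M = 11.56 × 207.2 = 2400 g.

2400 g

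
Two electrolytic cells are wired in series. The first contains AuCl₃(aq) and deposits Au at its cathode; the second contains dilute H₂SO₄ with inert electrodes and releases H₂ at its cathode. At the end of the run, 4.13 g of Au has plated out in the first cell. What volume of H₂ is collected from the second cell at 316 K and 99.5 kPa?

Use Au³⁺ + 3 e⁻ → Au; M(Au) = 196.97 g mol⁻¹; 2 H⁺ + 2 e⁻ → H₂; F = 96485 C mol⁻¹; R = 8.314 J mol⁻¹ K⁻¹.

0.830 L

n(Au) = 4.13 / 196.97 = 0.02097 mol, so n(e⁻) = 3 × 0.02097 = 0.06290 mol.
The cells are in series, so the same 0.06290 mol of electrons passes through the second cell.
2 H⁺ + 2 e⁻ → H₂ — 2 mol e⁻ per mol H₂, so n(H₂) = 0.06290/2 = 0.03145 mol.
V = nRT/P = (0.03145 × 8.314 × 316) / (99.5 × 10³) = 8.30 × 10⁻⁴ m³ = 0.830 L.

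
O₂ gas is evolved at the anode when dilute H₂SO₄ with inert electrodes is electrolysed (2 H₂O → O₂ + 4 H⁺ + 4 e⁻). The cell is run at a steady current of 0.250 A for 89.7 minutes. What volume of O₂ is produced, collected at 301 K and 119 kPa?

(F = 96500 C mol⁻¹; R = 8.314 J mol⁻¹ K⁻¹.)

Q = I·t = 0.2500 A × 5382.0 s = 1346 C.
n(e⁻) = Q/F = 1346 / 96500 = 0.01394 mol.
4 electrons are transferred per O₂ molecule, so n(O₂) = 0.01394 / 4 = 0.003486 mol.
V = nRT/P = (0.003486 × 8.314 × 301) / (119 × 10³ Pa) = 7.33 × 10⁻⁵ m³ = 0.0733 L.

0.0733 L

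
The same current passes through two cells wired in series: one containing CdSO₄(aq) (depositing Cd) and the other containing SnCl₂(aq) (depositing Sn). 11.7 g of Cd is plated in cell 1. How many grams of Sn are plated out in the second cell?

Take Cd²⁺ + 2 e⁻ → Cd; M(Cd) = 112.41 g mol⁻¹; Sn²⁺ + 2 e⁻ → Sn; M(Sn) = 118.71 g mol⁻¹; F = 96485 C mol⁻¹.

12.4 g

n(Cd) = 11.7 / 112.41 = 0.1041 mol.
Since Cd²⁺ + 2 e⁻ → Cd, n(e⁻) passed = 2 × 0.1041 = 0.2082 mol.
Cells in series carry the same charge, so the same 0.2082 mol of electrons passes through cell 2.
Sn²⁺ + 2 e⁻ → Sn, so n(Sn) = 0.2082 / 2 = 0.1041 mol.
m(Sn) = 0.1041 × 118.71 = 12.4 g.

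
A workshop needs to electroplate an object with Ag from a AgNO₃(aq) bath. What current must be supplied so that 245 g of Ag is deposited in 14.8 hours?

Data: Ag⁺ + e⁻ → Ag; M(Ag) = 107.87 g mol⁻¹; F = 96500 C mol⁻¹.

4.11 A

n(Ag) = 245 / 107.87 = 2.271 mol.
n(e⁻) = 1 × 2.271 = 2.271 mol.
Q = n(e⁻)·F = 2.271 × 96500 = 219200 C.
I = Q/t = 219200 / 53280 s = 4.11 A.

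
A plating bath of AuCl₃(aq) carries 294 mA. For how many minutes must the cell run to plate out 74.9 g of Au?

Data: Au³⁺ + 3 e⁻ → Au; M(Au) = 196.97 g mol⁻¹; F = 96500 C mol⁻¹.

6240 min

n(Au) = m/M = 74.9 / 196.97 = 0.3803 mol.
Each Au atom requires 3 electrons, so n(e⁻) = 3 × 0.3803 = 1.141 mol.
Q = n(e⁻)·F = 1.141 × 96500 = 110100 C.
t = Q/I = 110100 / 0.2940 A = 374400 s = 6240 min.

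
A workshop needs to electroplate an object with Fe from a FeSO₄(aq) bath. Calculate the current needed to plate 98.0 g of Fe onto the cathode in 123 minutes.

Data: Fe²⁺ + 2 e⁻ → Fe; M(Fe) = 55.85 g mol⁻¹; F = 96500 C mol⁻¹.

45.9 A

n(Fe) = 98.0 / 55.85 = 1.755 mol.
n(e⁻) = 2 × 1.755 = 3.509 mol.
Q = n(e⁻)·F = 3.509 × 96500 = 338700 C.
I = Q/t = 338700 / 7380.0 s = 45.9 A.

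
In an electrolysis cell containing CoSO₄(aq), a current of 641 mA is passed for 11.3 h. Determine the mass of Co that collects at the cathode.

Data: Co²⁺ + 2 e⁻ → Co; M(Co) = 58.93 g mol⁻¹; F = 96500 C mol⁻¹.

Q = I·t = 0.6410 A × 40680 s = 26080 C.
n(e⁻) = Q/F = 26080 / 96500 = 0.2702 mol.
Co²⁺ + 2 e⁻ → Co, so n(Co) = n(e⁻)/2 = 0.1351 mol.
m = n·M = 0.1351 × 58.93 = 7.96 g.

7.96 g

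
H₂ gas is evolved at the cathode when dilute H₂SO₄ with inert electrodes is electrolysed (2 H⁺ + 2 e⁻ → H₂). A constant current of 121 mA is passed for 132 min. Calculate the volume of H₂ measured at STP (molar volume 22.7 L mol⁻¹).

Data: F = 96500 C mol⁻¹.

Q = I·t = 0.1210 A × 7920.0 s = 958.3 C.
n(e⁻) = Q/F = 958.3 / 96500 = 0.009931 mol.
2 electrons are transferred per H₂ molecule, so n(H₂) = 0.009931 / 2 = 0.004965 mol.
V = n × V_m = 0.004965 × 22.7 = 0.113 L.

0.113 L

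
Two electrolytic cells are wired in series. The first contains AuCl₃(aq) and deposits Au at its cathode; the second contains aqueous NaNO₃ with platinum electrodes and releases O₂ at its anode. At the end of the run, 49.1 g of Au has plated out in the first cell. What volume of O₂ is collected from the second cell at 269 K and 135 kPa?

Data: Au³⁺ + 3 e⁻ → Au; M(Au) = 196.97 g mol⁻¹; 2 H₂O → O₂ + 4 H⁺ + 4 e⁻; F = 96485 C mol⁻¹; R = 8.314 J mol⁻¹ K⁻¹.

n(Au) = 49.1 / 196.97 = 0.2493 mol, so n(e⁻) = 3 × 0.2493 = 0.7478 mol.
The cells are in series, so the same 0.7478 mol of electrons passes through the second cell.
2 H₂O → O₂ + 4 H⁺ + 4 e⁻ — 4 mol e⁻ per mol O₂, so n(O₂) = 0.7478/4 = 0.1870 mol.
V = nRT/P = (0.1870 × 8.314 × 269) / (135 × 10³) = 0.00310 m³ = 3.10 L.

3.10 L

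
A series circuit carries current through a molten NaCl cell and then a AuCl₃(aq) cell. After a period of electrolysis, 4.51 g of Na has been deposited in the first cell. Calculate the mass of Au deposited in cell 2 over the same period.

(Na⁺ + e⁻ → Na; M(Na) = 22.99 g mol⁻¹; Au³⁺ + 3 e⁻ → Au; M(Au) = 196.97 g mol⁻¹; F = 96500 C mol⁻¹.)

12.9 g

n(Na) = 4.51 / 22.99 = 0.1962 mol.
Since Na⁺ + e⁻ → Na, n(e⁻) passed = 1 × 0.1962 = 0.1962 mol.
Cells in series carry the same charge, so the same 0.1962 mol of electrons passes through cell 2.
Au³⁺ + 3 e⁻ → Au, so n(Au) = 0.1962 / 3 = 0.06539 mol.
m(Au) = 0.06539 × 196.97 = 12.9 g.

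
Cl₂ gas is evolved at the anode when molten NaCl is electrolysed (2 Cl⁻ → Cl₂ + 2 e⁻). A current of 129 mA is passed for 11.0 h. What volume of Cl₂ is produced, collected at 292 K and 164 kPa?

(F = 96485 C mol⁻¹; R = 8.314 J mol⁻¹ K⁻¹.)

Q = I·t = 0.1290 A × 39600 s = 5108 C.
n(e⁻) = Q/F = 5108 / 96485 = 0.05295 mol.
2 electrons are transferred per Cl₂ molecule, so n(Cl₂) = 0.05295 / 2 = 0.02647 mol.
V = nRT/P = (0.02647 × 8.314 × 292) / (164 × 10³ Pa) = 3.92 × 10⁻⁴ m³ = 0.392 L.

0.392 L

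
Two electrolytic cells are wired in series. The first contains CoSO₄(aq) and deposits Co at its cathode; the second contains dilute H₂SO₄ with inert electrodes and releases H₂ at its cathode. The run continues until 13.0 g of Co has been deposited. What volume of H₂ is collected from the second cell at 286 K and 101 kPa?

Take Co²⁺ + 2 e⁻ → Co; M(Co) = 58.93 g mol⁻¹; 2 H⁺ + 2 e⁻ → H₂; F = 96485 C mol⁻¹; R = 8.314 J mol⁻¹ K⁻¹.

5.19 L

n(Co) = 13.0 / 58.93 = 0.2206 mol, so n(e⁻) = 2 × 0.2206 = 0.4412 mol.
The cells are in series, so the same 0.4412 mol of electrons passes through the second cell.
2 H⁺ + 2 e⁻ → H₂ — 2 mol e⁻ per mol H₂, so n(H₂) = 0.4412/2 = 0.2206 mol.
V = nRT/P = (0.2206 × 8.314 × 286) / (101 × 10³) = 0.00519 m³ = 5.19 L.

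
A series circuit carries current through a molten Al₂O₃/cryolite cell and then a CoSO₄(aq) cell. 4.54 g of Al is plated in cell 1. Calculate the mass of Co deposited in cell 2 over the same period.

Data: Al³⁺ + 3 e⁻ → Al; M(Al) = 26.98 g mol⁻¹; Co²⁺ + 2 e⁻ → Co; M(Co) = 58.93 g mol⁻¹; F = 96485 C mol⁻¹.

n(Al) = 4.54 / 26.98 = 0.1683 mol.
Since Al³⁺ + 3 e⁻ → Al, n(e⁻) passed = 3 × 0.1683 = 0.5048 mol.
Cells in series carry the same charge, so the same 0.5048 mol of electrons passes through cell 2.
Co²⁺ + 2 e⁻ → Co, so n(Co) = 0.5048 / 2 = 0.2524 mol.
m(Co) = 0.2524 × 58.93 = 14.9 g.

14.9 g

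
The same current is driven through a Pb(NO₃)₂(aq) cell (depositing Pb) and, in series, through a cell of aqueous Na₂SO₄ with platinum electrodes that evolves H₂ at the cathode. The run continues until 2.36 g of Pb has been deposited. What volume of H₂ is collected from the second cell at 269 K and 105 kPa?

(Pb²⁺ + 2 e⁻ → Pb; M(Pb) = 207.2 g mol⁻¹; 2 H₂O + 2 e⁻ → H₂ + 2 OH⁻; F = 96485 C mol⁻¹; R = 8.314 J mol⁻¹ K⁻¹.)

0.243 L

n(Pb) = 2.36 / 207.2 = 0.01139 mol, so n(e⁻) = 2 × 0.01139 = 0.02278 mol.
The cells are in series, so the same 0.02278 mol of electrons passes through the second cell.
2 H₂O + 2 e⁻ → H₂ + 2 OH⁻ — 2 mol e⁻ per mol H₂, so n(H₂) = 0.02278/2 = 0.01139 mol.
V = nRT/P = (0.01139 × 8.314 × 269) / (105 × 10³) = 2.43 × 10⁻⁴ m³ = 0.243 L.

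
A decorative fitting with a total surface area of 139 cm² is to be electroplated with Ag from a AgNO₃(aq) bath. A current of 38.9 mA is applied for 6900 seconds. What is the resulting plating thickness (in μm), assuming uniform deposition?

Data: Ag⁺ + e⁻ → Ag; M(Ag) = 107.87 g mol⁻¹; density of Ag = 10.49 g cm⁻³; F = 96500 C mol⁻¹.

2.06 μm

Q = I·t = 0.03890 × 6900.0 = 268.4 C; n(e⁻) = 0.002781 mol.
n(Ag) = n(e⁻)/1 = 0.002781 mol, so m = 0.002781 × 107.87 = 0.3000 g.
Volume = m/ρ = 0.3000 / 10.49 = 0.02860 cm³.
Thickness = V/A = 0.02860 / 139 = 2.06 × 10⁻⁴ cm = 2.06 μm.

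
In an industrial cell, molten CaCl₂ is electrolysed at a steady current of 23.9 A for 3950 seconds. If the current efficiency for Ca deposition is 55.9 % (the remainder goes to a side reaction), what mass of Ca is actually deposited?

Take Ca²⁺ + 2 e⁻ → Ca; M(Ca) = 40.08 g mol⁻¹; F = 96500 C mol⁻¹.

Q = I·t = 23.90 × 3950.0 = 94400 C.
n(e⁻) = 94400/96500 = 0.9783 mol; theoretically n(Ca) = 0.9783/2 = 0.4891 mol, m_theo = 19.60 g.
At 55.9 % efficiency, m_actual = 0.559 × 19.60 = 11.0 g.

11.0 g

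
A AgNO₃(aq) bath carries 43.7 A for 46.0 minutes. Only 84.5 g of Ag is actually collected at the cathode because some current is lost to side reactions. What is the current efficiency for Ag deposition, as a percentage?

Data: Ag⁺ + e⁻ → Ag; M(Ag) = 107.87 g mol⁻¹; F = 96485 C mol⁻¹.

62.7 %

Q = I·t = 43.70 × 2760.0 = 120600 C; n(e⁻) = 120600/96485 = 1.250 mol.
Theoretical n(Ag) = n(e⁻)/1 = 1.250 mol, i.e. m_theo = 1.250 × 107.87 = 134.8 g.
Efficiency = m_actual / m_theo = 84.5 / 134.8 = 62.7 %.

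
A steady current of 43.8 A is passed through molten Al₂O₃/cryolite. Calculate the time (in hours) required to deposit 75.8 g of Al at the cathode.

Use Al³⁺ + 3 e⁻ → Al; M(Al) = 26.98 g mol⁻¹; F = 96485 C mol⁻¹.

n(Al) = m/M = 75.8 / 26.98 = 2.809 mol.
Each Al atom requires 3 electrons, so n(e⁻) = 3 × 2.809 = 8.428 mol.
Q = n(e⁻)·F = 8.428 × 96485 = 813200 C.
t = Q/I = 813200 / 43.80 A = 18570 s = 5.16 h.

5.16 h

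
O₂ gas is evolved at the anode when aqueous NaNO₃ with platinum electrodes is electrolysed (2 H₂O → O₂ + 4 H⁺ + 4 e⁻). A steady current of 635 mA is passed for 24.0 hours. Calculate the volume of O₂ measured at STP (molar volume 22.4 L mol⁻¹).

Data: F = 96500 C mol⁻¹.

Q = I·t = 0.6350 A × 86400 s = 54860 C.
n(e⁻) = Q/F = 54860 / 96500 = 0.5685 mol.
4 electrons are transferred per O₂ molecule, so n(O₂) = 0.5685 / 4 = 0.1421 mol.
V = n × V_m = 0.1421 × 22.4 = 3.18 L.

3.18 L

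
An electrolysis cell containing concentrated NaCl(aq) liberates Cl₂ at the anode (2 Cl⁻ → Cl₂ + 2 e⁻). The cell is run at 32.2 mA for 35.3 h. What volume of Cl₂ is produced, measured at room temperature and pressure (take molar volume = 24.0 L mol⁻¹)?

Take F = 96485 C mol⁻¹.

0.509 L

Q = I·t = 0.03220 A × 127080 s = 4092 C.
n(e⁻) = Q/F = 4092 / 96485 = 0.04241 mol.
2 electrons are transferred per Cl₂ molecule, so n(Cl₂) = 0.04241 / 2 = 0.02121 mol.
V = n × V_m = 0.02121 × 24.0 = 0.509 L.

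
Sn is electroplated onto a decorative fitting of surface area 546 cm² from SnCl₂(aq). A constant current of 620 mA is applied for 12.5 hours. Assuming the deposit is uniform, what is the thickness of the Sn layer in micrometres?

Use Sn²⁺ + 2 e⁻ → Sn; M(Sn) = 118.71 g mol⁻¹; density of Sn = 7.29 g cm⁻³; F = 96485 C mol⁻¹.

43.1 μm

Q = I·t = 0.6200 × 45000 = 27900 C; n(e⁻) = 0.2892 mol.
n(Sn) = n(e⁻)/2 = 0.1446 mol, so m = 0.1446 × 118.71 = 17.16 g.
Volume = m/ρ = 17.16 / 7.29 = 2.354 cm³.
Thickness = V/A = 2.354 / 546 = 0.00431 cm = 43.1 μm.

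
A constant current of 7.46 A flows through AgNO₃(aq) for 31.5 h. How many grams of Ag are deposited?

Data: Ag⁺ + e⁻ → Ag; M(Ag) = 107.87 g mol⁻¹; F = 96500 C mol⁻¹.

Q = I·t = 7.460 A × 113400 s = 846000 C.
n(e⁻) = Q/F = 846000 / 96500 = 8.766 mol.
Ag⁺ + e⁻ → Ag, so n(Ag) = n(e⁻)/1 = 8.766 mol.
m = n·M = 8.766 × 107.87 = 946 g.

946 g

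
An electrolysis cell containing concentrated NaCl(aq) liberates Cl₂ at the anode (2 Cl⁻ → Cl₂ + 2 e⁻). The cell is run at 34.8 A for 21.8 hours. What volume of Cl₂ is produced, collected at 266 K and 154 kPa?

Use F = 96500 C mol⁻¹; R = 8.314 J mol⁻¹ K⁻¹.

203 L

Q = I·t = 34.80 A × 78480 s = 2731000 C.
n(e⁻) = Q/F = 2731000 / 96500 = 28.30 mol.
2 electrons are transferred per Cl₂ molecule, so n(Cl₂) = 28.30 / 2 = 14.15 mol.
V = nRT/P = (14.15 × 8.314 × 266) / (154 × 10³ Pa) = 0.203 m³ = 203 L.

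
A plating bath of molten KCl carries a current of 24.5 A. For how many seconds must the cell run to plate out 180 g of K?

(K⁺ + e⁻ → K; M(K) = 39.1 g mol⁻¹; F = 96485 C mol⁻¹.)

18100 s

n(K) = m/M = 180 / 39.1 = 4.604 mol.
Each K atom requires 1 electron, so n(e⁻) = 1 × 4.604 = 4.604 mol.
Q = n(e⁻)·F = 4.604 × 96485 = 444200 C.
t = Q/I = 444200 / 24.50 A = 18130 s.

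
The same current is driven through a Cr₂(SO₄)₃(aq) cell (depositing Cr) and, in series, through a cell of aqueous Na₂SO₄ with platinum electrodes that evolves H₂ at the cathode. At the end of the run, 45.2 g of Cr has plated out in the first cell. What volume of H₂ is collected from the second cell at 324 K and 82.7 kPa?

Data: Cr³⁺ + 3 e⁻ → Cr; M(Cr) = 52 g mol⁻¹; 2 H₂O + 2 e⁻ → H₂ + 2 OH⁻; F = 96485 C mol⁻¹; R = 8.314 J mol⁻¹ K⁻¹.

42.5 L

n(Cr) = 45.2 / 52 = 0.8692 mol, so n(e⁻) = 3 × 0.8692 = 2.608 mol.
The cells are in series, so the same 2.608 mol of electrons passes through the second cell.
2 H₂O + 2 e⁻ → H₂ + 2 OH⁻ — 2 mol e⁻ per mol H₂, so n(H₂) = 2.608/2 = 1.304 mol.
V = nRT/P = (1.304 × 8.314 × 324) / (82.7 × 10³) = 0.0425 m³ = 42.5 L.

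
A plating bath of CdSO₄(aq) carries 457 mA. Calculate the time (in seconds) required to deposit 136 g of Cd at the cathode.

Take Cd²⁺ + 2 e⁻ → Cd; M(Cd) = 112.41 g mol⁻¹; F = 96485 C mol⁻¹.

5.11 × 10⁵ s

n(Cd) = m/M = 136 / 112.41 = 1.210 mol.
Each Cd atom requires 2 electrons, so n(e⁻) = 2 × 1.210 = 2.420 mol.
Q = n(e⁻)·F = 2.420 × 96485 = 233500 C.
t = Q/I = 233500 / 0.4570 A = 510900 s.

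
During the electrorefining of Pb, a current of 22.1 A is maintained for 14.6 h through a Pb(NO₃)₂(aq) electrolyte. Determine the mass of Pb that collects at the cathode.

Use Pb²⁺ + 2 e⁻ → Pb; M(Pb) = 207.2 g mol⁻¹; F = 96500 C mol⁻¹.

Q = I·t = 22.10 A × 52560 s = 1162000 C.
n(e⁻) = Q/F = 1162000 / 96500 = 12.04 mol.
Pb²⁺ + 2 e⁻ → Pb, so n(Pb) = n(e⁻)/2 = 6.019 mol.
m = n·M = 6.019 × 207.2 = 1250 g.

1250 g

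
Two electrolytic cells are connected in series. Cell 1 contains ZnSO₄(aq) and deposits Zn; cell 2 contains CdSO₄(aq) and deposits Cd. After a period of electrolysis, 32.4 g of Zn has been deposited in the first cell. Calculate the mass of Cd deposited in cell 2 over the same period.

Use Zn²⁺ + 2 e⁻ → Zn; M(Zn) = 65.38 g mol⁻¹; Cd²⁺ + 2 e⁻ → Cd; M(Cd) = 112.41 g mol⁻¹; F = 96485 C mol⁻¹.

55.7 g

n(Zn) = 32.4 / 65.38 = 0.4956 mol.
Since Zn²⁺ + 2 e⁻ → Zn, n(e⁻) passed = 2 × 0.4956 = 0.9911 mol.
Cells in series carry the same charge, so the same 0.9911 mol of electrons passes through cell 2.
Cd²⁺ + 2 e⁻ → Cd, so n(Cd) = 0.9911 / 2 = 0.4956 mol.
m(Cd) = 0.4956 × 112.41 = 55.7 g.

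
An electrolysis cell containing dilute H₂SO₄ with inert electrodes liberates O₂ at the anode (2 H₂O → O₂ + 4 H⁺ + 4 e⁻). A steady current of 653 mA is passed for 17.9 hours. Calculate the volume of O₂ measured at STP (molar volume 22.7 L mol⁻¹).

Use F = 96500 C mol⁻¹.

2.47 L

Q = I·t = 0.6530 A × 64440 s = 42080 C.
n(e⁻) = Q/F = 42080 / 96500 = 0.4361 mol.
4 electrons are transferred per O₂ molecule, so n(O₂) = 0.4361 / 4 = 0.1090 mol.
V = n × V_m = 0.1090 × 22.7 = 2.47 L.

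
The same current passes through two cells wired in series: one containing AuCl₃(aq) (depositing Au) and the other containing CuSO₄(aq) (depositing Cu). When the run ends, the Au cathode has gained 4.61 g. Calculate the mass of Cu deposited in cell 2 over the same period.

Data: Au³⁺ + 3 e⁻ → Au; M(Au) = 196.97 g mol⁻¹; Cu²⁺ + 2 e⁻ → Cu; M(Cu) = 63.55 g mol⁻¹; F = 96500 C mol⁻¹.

n(Au) = 4.61 / 196.97 = 0.02340 mol.
Since Au³⁺ + 3 e⁻ → Au, n(e⁻) passed = 3 × 0.02340 = 0.07021 mol.
Cells in series carry the same charge, so the same 0.07021 mol of electrons passes through cell 2.
Cu²⁺ + 2 e⁻ → Cu, so n(Cu) = 0.07021 / 2 = 0.03511 mol.
m(Cu) = 0.03511 × 63.55 = 2.23 g.

2.23 g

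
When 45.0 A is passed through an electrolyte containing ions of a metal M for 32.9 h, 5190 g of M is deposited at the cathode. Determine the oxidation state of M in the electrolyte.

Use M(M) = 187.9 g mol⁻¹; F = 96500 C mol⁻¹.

Q = I·t = 45.00 A × 118440 s = 5330000 C, so n(e⁻) = 5330000/96500 = 55.23 mol.
n(M) deposited = 5190 / 187.9 = 27.62 mol.
Electrons per atom = n(e⁻)/n(M) = 55.23 / 27.62 = 2.00 ≈ 2, so the ion is M²⁺.

+2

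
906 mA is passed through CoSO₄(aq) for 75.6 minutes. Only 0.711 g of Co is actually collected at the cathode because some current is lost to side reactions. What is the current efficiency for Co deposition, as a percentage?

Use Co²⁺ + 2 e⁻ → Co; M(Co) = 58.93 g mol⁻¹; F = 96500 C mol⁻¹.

Q = I·t = 0.9060 × 4536.0 = 4110 C; n(e⁻) = 4110/96500 = 0.04259 mol.
Theoretical n(Co) = n(e⁻)/2 = 0.02129 mol, i.e. m_theo = 0.02129 × 58.93 = 1.255 g.
Efficiency = m_actual / m_theo = 0.711 / 1.255 = 56.7 %.

56.7 %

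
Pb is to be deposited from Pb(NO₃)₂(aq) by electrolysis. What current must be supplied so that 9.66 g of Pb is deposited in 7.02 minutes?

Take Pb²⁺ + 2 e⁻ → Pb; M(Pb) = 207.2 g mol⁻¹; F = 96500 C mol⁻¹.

n(Pb) = 9.66 / 207.2 = 0.04662 mol.
n(e⁻) = 2 × 0.04662 = 0.09324 mol.
Q = n(e⁻)·F = 0.09324 × 96500 = 8998 C.
I = Q/t = 8998 / 421.20 s = 21.4 A.

21.4 A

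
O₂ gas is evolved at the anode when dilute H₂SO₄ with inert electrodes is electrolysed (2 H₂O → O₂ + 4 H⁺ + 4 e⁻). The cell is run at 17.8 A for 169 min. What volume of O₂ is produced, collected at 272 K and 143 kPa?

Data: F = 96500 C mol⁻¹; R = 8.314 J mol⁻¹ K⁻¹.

Q = I·t = 17.80 A × 10140 s = 180500 C.
n(e⁻) = Q/F = 180500 / 96500 = 1.870 mol.
4 electrons are transferred per O₂ molecule, so n(O₂) = 1.870 / 4 = 0.4676 mol.
V = nRT/P = (0.4676 × 8.314 × 272) / (143 × 10³ Pa) = 0.00739 m³ = 7.39 L.

7.39 L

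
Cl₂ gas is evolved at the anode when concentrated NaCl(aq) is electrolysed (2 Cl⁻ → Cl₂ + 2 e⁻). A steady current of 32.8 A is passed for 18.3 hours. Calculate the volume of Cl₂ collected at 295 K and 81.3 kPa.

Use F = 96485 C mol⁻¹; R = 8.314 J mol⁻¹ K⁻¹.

338 L

Q = I·t = 32.80 A × 65880 s = 2161000 C.
n(e⁻) = Q/F = 2161000 / 96485 = 22.40 mol.
2 electrons are transferred per Cl₂ molecule, so n(Cl₂) = 22.40 / 2 = 11.20 mol.
V = nRT/P = (11.20 × 8.314 × 295) / (81.3 × 10³ Pa) = 0.338 m³ = 338 L.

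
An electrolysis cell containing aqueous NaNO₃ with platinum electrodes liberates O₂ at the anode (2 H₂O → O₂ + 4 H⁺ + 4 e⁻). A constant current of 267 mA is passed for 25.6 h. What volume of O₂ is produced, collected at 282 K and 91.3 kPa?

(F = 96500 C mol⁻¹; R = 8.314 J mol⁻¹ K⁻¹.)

Q = I·t = 0.2670 A × 92160 s = 24610 C.
n(e⁻) = Q/F = 24610 / 96500 = 0.2550 mol.
4 electrons are transferred per O₂ molecule, so n(O₂) = 0.2550 / 4 = 0.06375 mol.
V = nRT/P = (0.06375 × 8.314 × 282) / (91.3 × 10³ Pa) = 0.00164 m³ = 1.64 L.

1.64 L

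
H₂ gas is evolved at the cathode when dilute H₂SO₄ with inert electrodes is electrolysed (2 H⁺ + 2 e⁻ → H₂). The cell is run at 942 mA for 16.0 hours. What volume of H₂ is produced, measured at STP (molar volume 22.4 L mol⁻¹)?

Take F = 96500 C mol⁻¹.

6.30 L

Q = I·t = 0.9420 A × 57600 s = 54260 C.
n(e⁻) = Q/F = 54260 / 96500 = 0.5623 mol.
2 electrons are transferred per H₂ molecule, so n(H₂) = 0.5623 / 2 = 0.2811 mol.
V = n × V_m = 0.2811 × 22.4 = 6.30 L.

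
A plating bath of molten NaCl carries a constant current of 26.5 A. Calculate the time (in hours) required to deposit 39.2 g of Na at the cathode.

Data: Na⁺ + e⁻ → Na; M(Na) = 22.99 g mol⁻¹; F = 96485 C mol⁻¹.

1.72 h

n(Na) = m/M = 39.2 / 22.99 = 1.705 mol.
Each Na atom requires 1 electron, so n(e⁻) = 1 × 1.705 = 1.705 mol.
Q = n(e⁻)·F = 1.705 × 96485 = 164500 C.
t = Q/I = 164500 / 26.50 A = 6208 s = 1.72 h.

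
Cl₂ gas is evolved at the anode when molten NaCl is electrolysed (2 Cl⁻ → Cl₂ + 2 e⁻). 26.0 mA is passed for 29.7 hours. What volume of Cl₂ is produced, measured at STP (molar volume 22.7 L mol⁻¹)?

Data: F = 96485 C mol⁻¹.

0.327 L

Q = I·t = 0.02600 A × 106920 s = 2780 C.
n(e⁻) = Q/F = 2780 / 96485 = 0.02881 mol.
2 electrons are transferred per Cl₂ molecule, so n(Cl₂) = 0.02881 / 2 = 0.01441 mol.
V = n × V_m = 0.01441 × 22.7 = 0.327 L.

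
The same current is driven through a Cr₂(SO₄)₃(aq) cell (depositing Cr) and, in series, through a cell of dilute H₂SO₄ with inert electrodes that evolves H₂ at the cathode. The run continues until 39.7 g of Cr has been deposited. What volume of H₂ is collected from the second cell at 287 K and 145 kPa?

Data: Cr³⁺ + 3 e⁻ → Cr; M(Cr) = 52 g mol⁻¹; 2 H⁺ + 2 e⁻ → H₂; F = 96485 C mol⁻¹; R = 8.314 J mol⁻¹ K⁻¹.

n(Cr) = 39.7 / 52 = 0.7635 mol, so n(e⁻) = 3 × 0.7635 = 2.290 mol.
The cells are in series, so the same 2.290 mol of electrons passes through the second cell.
2 H⁺ + 2 e⁻ → H₂ — 2 mol e⁻ per mol H₂, so n(H₂) = 2.290/2 = 1.145 mol.
V = nRT/P = (1.145 × 8.314 × 287) / (145 × 10³) = 0.0188 m³ = 18.8 L.

18.8 L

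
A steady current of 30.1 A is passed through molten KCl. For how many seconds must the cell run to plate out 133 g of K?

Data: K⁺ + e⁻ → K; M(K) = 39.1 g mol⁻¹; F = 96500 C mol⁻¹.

10900 s

n(K) = m/M = 133 / 39.1 = 3.402 mol.
Each K atom requires 1 electron, so n(e⁻) = 1 × 3.402 = 3.402 mol.
Q = n(e⁻)·F = 3.402 × 96500 = 328200 C.
t = Q/I = 328200 / 30.10 A = 10910 s.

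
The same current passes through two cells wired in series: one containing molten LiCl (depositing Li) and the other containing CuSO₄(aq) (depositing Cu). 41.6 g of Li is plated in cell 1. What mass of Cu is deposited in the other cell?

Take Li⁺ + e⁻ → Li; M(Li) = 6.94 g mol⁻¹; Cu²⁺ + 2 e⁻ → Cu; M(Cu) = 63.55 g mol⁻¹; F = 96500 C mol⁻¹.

190 g

n(Li) = 41.6 / 6.94 = 5.994 mol.
Since Li⁺ + e⁻ → Li, n(e⁻) passed = 1 × 5.994 = 5.994 mol.
Cells in series carry the same charge, so the same 5.994 mol of electrons passes through cell 2.
Cu²⁺ + 2 e⁻ → Cu, so n(Cu) = 5.994 / 2 = 2.997 mol.
m(Cu) = 2.997 × 63.55 = 190 g.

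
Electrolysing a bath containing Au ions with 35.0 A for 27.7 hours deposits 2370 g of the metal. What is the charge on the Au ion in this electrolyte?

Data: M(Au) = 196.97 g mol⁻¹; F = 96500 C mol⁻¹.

Q = I·t = 35.00 A × 99720 s = 3490000 C, so n(e⁻) = 3490000/96500 = 36.17 mol.
n(Au) deposited = 2370 / 196.97 = 12.03 mol.
Electrons per atom = n(e⁻)/n(Au) = 36.17 / 12.03 = 3.01 ≈ 3, so the ion is Au³⁺.

+3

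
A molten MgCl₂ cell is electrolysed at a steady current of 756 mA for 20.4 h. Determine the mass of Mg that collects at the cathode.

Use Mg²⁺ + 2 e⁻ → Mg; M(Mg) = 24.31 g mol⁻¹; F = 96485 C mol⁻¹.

6.99 g

Q = I·t = 0.7560 A × 73440 s = 55520 C.
n(e⁻) = Q/F = 55520 / 96485 = 0.5754 mol.
Mg²⁺ + 2 e⁻ → Mg, so n(Mg) = n(e⁻)/2 = 0.2877 mol.
m = n·M = 0.2877 × 24.31 = 6.99 g.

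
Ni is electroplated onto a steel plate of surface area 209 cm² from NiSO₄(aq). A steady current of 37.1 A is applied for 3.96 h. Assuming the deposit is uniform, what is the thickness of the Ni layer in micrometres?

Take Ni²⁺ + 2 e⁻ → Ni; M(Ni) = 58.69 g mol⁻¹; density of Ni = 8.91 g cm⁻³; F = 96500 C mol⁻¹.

864 μm

Q = I·t = 37.10 × 14256 = 528900 C; n(e⁻) = 5.481 mol.
n(Ni) = n(e⁻)/2 = 2.740 mol, so m = 2.740 × 58.69 = 160.8 g.
Volume = m/ρ = 160.8 / 8.91 = 18.05 cm³.
Thickness = V/A = 18.05 / 209 = 0.0864 cm = 864 μm.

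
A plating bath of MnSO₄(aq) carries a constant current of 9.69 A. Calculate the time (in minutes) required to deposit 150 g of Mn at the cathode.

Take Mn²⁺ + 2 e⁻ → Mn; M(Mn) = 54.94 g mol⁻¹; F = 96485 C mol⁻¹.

906 min

n(Mn) = m/M = 150 / 54.94 = 2.730 mol.
Each Mn atom requires 2 electrons, so n(e⁻) = 2 × 2.730 = 5.461 mol.
Q = n(e⁻)·F = 5.461 × 96485 = 526900 C.
t = Q/I = 526900 / 9.690 A = 54370 s = 906 min.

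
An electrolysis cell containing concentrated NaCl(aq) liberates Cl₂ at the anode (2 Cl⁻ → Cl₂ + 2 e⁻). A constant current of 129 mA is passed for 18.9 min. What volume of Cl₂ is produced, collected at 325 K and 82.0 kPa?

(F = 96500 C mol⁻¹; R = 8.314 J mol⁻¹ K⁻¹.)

0.0250 L

Q = I·t = 0.1290 A × 1134.0 s = 146.3 C.
n(e⁻) = Q/F = 146.3 / 96500 = 0.001516 mol.
2 electrons are transferred per Cl₂ molecule, so n(Cl₂) = 0.001516 / 2 = 0.0007580 mol.
V = nRT/P = (0.0007580 × 8.314 × 325) / (82.0 × 10³ Pa) = 2.50 × 10⁻⁵ m³ = 0.0250 L.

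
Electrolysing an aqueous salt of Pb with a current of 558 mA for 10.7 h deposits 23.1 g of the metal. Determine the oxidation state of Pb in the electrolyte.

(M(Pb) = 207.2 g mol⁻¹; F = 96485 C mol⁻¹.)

Q = I·t = 0.5580 A × 38520 s = 21490 C, so n(e⁻) = 21490/96485 = 0.2228 mol.
n(Pb) deposited = 23.1 / 207.2 = 0.1115 mol.
Electrons per atom = n(e⁻)/n(Pb) = 0.2228 / 0.1115 = 2.00 ≈ 2, so the ion is Pb²⁺.

+2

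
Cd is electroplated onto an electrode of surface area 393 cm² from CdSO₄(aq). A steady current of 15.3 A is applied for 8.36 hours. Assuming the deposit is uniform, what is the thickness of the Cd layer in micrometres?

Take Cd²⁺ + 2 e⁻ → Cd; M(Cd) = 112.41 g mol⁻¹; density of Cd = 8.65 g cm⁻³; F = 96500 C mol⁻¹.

Q = I·t = 15.30 × 30096 = 460500 C; n(e⁻) = 4.772 mol.
n(Cd) = n(e⁻)/2 = 2.386 mol, so m = 2.386 × 112.41 = 268.2 g.
Volume = m/ρ = 268.2 / 8.65 = 31.01 cm³.
Thickness = V/A = 31.01 / 393 = 0.0789 cm = 789 μm.

789 μm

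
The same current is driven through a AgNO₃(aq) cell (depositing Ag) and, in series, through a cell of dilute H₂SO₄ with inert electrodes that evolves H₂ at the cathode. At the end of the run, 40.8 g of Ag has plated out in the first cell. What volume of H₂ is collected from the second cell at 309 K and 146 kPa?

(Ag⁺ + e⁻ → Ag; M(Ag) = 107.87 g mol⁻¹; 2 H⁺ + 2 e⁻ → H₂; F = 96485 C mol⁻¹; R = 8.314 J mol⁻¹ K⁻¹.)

3.33 L

n(Ag) = 40.8 / 107.87 = 0.3782 mol, so n(e⁻) = 1 × 0.3782 = 0.3782 mol.
The cells are in series, so the same 0.3782 mol of electrons passes through the second cell.
2 H⁺ + 2 e⁻ → H₂ — 2 mol e⁻ per mol H₂, so n(H₂) = 0.3782/2 = 0.1891 mol.
V = nRT/P = (0.1891 × 8.314 × 309) / (146 × 10³) = 0.00333 m³ = 3.33 L.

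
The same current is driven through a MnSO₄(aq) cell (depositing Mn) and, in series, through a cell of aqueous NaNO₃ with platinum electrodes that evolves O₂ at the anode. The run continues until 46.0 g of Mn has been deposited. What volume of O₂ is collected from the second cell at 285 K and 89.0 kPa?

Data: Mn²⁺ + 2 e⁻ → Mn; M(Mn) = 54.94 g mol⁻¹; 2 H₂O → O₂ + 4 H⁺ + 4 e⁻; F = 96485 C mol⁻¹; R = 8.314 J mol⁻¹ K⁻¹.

n(Mn) = 46.0 / 54.94 = 0.8373 mol, so n(e⁻) = 2 × 0.8373 = 1.675 mol.
The cells are in series, so the same 1.675 mol of electrons passes through the second cell.
2 H₂O → O₂ + 4 H⁺ + 4 e⁻ — 4 mol e⁻ per mol O₂, so n(O₂) = 1.675/4 = 0.4186 mol.
V = nRT/P = (0.4186 × 8.314 × 285) / (89.0 × 10³) = 0.0111 m³ = 11.1 L.

11.1 L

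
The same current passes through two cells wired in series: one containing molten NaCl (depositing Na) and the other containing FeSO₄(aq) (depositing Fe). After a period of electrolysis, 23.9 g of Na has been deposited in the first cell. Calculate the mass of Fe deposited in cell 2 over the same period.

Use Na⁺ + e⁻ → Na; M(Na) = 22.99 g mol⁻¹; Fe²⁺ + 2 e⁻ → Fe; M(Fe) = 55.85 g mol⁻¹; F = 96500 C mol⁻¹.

n(Na) = 23.9 / 22.99 = 1.040 mol.
Since Na⁺ + e⁻ → Na, n(e⁻) passed = 1 × 1.040 = 1.040 mol.
Cells in series carry the same charge, so the same 1.040 mol of electrons passes through cell 2.
Fe²⁺ + 2 e⁻ → Fe, so n(Fe) = 1.040 / 2 = 0.5198 mol.
m(Fe) = 0.5198 × 55.85 = 29.0 g.

29.0 g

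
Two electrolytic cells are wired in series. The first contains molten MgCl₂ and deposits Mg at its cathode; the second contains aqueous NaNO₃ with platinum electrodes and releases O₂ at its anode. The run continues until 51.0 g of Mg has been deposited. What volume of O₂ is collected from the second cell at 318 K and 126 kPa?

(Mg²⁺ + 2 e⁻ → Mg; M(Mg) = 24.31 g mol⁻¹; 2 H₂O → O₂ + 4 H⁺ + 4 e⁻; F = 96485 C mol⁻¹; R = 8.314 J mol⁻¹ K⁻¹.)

n(Mg) = 51.0 / 24.31 = 2.098 mol, so n(e⁻) = 2 × 2.098 = 4.196 mol.
The cells are in series, so the same 4.196 mol of electrons passes through the second cell.
2 H₂O → O₂ + 4 H⁺ + 4 e⁻ — 4 mol e⁻ per mol O₂, so n(O₂) = 4.196/4 = 1.049 mol.
V = nRT/P = (1.049 × 8.314 × 318) / (126 × 10³) = 0.0220 m³ = 22.0 L.

22.0 L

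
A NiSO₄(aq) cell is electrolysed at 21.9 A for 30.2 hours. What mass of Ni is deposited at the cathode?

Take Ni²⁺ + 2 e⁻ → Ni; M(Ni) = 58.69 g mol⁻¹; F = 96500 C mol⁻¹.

Q = I·t = 21.90 A × 108720 s = 2381000 C.
n(e⁻) = Q/F = 2381000 / 96500 = 24.67 mol.
Ni²⁺ + 2 e⁻ → Ni, so n(Ni) = n(e⁻)/2 = 12.34 mol.
m = n·M = 12.34 × 58.69 = 724 g.

724 g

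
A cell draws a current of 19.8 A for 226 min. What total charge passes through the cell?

Q = I·t = 19.80 A × 13560 s = 2.68 × 10⁵ C.

2.68 × 10⁵ C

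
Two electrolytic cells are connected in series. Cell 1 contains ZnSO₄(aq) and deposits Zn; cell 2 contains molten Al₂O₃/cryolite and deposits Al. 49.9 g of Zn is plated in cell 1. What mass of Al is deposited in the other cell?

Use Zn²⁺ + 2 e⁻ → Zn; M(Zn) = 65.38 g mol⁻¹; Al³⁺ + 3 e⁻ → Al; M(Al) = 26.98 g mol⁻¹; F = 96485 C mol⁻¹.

n(Zn) = 49.9 / 65.38 = 0.7632 mol.
Since Zn²⁺ + 2 e⁻ → Zn, n(e⁻) passed = 2 × 0.7632 = 1.526 mol.
Cells in series carry the same charge, so the same 1.526 mol of electrons passes through cell 2.
Al³⁺ + 3 e⁻ → Al, so n(Al) = 1.526 / 3 = 0.5088 mol.
m(Al) = 0.5088 × 26.98 = 13.7 g.

13.7 g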